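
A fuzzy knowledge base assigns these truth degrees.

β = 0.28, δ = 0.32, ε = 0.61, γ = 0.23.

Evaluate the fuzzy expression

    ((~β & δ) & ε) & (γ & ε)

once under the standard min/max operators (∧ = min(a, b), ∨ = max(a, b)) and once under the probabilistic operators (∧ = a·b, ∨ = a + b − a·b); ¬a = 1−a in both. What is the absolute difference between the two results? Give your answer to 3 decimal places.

0.210

Under standard min/max:
  ~β = 1 − 0.28 = 0.72
  ~β & δ = min(a, b) on (0.72, 0.32) = 0.32
  (~β & δ) & ε = min(a, b) on (0.32, 0.61) = 0.32
  γ & ε = min(a, b) on (0.23, 0.61) = 0.23
  ((~β & δ) & ε) & (γ & ε) = min(a, b) on (0.32, 0.23) = 0.23
  → value = 0.2300
Under probabilistic:
  ~β = 1 − 0.2800 = 0.7200
  ~β & δ = a·b on (0.7200, 0.3200) = 0.2304
  (~β & δ) & ε = a·b on (0.2304, 0.6100) = 0.1405
  γ & ε = a·b on (0.2300, 0.6100) = 0.1403
  ((~β & δ) & ε) & (γ & ε) = a·b on (0.1405, 0.1403) = 0.0197
  → value = 0.0197
|0.2300 − 0.0197| = 0.210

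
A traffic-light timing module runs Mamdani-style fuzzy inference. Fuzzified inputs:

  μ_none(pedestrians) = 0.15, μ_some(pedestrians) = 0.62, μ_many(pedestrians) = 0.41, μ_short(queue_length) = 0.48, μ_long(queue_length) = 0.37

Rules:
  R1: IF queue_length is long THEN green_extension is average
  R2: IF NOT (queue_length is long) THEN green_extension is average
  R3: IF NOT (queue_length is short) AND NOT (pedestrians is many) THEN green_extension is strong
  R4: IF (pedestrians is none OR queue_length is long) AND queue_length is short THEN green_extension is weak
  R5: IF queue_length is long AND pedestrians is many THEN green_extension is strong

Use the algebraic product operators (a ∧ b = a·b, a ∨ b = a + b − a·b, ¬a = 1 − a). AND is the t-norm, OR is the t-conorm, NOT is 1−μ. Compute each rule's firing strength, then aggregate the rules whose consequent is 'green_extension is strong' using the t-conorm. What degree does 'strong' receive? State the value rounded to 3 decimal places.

R1: long=0.37 → w = 0.3700
R2: ¬long=1−0.37=0.63 → w = 0.6300
R3: ¬short=1−0.48=0.52, ¬many=1−0.41=0.59; AND[a·b] → w = 0.3068
R4: (none=0.15 OR long=0.37) = 0.4645; AND[a·b] with short=0.48 → w = 0.2230
R5: long=0.37, many=0.41; AND[a·b] → w = 0.1517
Rules with consequent 'strong': {R3, R5} → strengths 0.3068, 0.1517
Aggregate via t-conorm [a + b − a·b]: 0.4120

0.412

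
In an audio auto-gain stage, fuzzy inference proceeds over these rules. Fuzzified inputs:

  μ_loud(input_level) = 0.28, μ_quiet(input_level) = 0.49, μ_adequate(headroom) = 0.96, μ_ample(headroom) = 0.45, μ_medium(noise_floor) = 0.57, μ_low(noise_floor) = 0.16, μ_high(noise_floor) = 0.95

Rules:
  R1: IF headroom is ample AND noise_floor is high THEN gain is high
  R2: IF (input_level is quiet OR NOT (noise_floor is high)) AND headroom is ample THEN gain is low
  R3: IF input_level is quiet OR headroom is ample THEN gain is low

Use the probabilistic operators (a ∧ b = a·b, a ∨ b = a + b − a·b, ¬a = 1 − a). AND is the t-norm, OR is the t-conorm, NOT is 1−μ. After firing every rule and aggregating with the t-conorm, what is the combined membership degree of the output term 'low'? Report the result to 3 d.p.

R1: ample=0.45, high=0.95; AND[a·b] → w = 0.4275
R2: (quiet=0.49 OR ¬high=1−0.95=0.05) = 0.5155; AND[a·b] with ample=0.45 → w = 0.2320
R3: quiet=0.49, ample=0.45; OR[a + b − a·b] → w = 0.7195
Rules with consequent 'low': {R2, R3} → strengths 0.2320, 0.7195
Aggregate via t-conorm [a + b − a·b]: 0.7846

0.785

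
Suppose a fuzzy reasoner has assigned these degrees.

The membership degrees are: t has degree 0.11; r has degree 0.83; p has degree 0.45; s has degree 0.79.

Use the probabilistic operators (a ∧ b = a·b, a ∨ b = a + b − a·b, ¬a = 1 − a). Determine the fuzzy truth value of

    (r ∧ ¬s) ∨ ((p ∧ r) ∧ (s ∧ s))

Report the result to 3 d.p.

¬s = 1 − 0.7900 = 0.2100
r ∧ ¬s = a·b on (0.8300, 0.2100) = 0.1743
p ∧ r = a·b on (0.4500, 0.8300) = 0.3735
s ∧ s = a·b on (0.7900, 0.7900) = 0.6241
(p ∧ r) ∧ (s ∧ s) = a·b on (0.3735, 0.6241) = 0.2331
(r ∧ ¬s) ∨ ((p ∧ r) ∧ (s ∧ s)) = a + b − a·b on (0.1743, 0.2331) = 0.3668

0.367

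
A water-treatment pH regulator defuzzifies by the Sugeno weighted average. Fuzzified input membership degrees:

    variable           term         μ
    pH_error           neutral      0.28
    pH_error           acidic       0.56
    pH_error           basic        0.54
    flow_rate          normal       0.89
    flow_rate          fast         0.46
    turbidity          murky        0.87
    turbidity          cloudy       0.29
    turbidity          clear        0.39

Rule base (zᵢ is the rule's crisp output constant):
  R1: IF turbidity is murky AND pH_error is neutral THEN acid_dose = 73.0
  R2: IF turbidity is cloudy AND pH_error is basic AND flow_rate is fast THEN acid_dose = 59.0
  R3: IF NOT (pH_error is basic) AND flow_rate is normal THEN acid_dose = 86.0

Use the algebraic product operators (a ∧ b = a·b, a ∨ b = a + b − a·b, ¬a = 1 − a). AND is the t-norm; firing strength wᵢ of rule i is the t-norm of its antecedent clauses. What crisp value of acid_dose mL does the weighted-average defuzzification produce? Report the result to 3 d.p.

R1 (z=73.0): murky=0.87, neutral=0.28; AND[a·b] → w = 0.2436
R2 (z=59.0): cloudy=0.29, basic=0.54, fast=0.46; AND[a·b] → w = 0.0720
R3 (z=86.0): ¬basic=1−0.54=0.46, normal=0.89; AND[a·b] → w = 0.4094
Weighted average = (0.2436·73.0 + 0.0720·59.0 + 0.4094·86.0) / (0.2436 + 0.0720 + 0.4094)
  = 57.2413 / 0.7250 = 78.950

78.950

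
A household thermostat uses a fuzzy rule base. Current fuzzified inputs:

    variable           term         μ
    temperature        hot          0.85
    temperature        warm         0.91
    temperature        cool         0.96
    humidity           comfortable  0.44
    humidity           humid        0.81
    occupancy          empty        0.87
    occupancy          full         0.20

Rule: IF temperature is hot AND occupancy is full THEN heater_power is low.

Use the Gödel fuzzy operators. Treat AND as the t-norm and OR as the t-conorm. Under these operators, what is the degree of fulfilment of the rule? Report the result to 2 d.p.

firing strength: hot=0.85, full=0.20; AND[min(a, b)] → w = 0.20

0.20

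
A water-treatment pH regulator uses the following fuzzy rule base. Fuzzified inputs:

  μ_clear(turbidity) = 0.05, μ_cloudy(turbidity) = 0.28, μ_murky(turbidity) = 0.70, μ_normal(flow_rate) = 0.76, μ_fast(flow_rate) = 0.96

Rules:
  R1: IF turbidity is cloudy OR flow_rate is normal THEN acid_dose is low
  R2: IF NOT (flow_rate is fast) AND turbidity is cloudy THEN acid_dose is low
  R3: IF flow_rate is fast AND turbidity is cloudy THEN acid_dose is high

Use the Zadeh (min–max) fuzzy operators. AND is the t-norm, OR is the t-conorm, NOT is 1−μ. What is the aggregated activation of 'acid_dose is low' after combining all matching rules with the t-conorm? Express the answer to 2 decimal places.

R1: cloudy=0.28, normal=0.76; OR[max(a, b)] → w = 0.76
R2: ¬fast=1−0.96=0.04, cloudy=0.28; AND[min(a, b)] → w = 0.04
R3: fast=0.96, cloudy=0.28; AND[min(a, b)] → w = 0.28
Rules with consequent 'low': {R1, R2} → strengths 0.76, 0.04
Aggregate via t-conorm [max(a, b)]: 0.76

0.76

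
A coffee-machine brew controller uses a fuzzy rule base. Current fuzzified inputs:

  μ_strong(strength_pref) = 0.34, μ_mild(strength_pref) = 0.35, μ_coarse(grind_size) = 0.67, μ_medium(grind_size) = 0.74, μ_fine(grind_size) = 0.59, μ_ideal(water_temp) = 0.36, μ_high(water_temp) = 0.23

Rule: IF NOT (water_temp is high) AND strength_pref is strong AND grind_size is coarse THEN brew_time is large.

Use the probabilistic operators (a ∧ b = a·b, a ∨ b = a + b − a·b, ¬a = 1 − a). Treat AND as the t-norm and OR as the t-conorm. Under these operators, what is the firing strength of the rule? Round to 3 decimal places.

firing strength: ¬high=1−0.23=0.77, strong=0.34, coarse=0.67; AND[a·b] → w = 0.1754

0.175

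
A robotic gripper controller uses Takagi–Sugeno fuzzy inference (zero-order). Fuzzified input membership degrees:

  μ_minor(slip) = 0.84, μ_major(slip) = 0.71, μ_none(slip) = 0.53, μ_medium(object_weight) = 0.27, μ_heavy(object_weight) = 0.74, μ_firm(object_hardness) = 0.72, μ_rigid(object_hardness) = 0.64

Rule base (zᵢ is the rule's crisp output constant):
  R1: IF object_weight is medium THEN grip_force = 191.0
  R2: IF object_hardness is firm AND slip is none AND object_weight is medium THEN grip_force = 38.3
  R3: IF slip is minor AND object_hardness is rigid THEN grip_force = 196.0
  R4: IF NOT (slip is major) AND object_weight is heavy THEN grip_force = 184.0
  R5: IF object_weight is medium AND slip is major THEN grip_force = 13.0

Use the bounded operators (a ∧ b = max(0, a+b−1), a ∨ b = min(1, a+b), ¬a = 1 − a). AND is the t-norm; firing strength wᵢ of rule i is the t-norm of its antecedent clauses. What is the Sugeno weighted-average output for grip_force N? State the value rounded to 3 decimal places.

193.808

R1 (z=191.0): medium=0.27 → w = 0.27
R2 (z=38.3): firm=0.72, none=0.53, medium=0.27; AND[max(0, a+b−1)] → w = 0.00
R3 (z=196.0): minor=0.84, rigid=0.64; AND[max(0, a+b−1)] → w = 0.48
R4 (z=184.0): ¬major=1−0.71=0.29, heavy=0.74; AND[max(0, a+b−1)] → w = 0.03
R5 (z=13.0): medium=0.27, major=0.71; AND[max(0, a+b−1)] → w = 0.00
Weighted average = (0.27·191.0 + 0.00·38.3 + 0.48·196.0 + 0.03·184.0 + 0.00·13.0) / (0.27 + 0.00 + 0.48 + 0.03 + 0.00)
  = 151.1700 / 0.7800 = 193.808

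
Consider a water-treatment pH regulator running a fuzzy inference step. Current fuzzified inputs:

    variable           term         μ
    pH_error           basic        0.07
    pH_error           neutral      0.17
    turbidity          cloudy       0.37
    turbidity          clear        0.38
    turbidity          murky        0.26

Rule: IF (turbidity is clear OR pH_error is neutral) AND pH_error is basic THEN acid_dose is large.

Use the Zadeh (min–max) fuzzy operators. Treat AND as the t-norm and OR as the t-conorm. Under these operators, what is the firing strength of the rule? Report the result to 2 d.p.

0.07

firing strength: (clear=0.38 OR neutral=0.17) = 0.38; AND[min(a, b)] with basic=0.07 → w = 0.07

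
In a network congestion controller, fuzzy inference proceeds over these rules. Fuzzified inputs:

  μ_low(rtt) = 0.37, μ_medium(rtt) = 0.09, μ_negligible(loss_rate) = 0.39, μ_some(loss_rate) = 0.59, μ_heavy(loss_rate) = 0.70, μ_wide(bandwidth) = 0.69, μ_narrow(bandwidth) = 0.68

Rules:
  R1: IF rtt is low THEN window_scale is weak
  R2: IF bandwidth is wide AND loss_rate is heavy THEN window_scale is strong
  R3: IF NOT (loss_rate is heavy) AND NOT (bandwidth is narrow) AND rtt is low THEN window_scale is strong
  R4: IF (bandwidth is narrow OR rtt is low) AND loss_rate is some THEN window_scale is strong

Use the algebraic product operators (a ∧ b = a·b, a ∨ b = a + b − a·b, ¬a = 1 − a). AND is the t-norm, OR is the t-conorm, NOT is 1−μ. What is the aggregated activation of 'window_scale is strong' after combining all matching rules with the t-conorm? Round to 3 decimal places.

R1: low=0.37 → w = 0.3700
R2: wide=0.69, heavy=0.70; AND[a·b] → w = 0.4830
R3: ¬heavy=1−0.70=0.30, ¬narrow=1−0.68=0.32, low=0.37; AND[a·b] → w = 0.0355
R4: (narrow=0.68 OR low=0.37) = 0.7984; AND[a·b] with some=0.59 → w = 0.4711
Rules with consequent 'strong': {R2, R3, R4} → strengths 0.4830, 0.0355, 0.4711
Aggregate via t-conorm [a + b − a·b]: 0.7362

0.736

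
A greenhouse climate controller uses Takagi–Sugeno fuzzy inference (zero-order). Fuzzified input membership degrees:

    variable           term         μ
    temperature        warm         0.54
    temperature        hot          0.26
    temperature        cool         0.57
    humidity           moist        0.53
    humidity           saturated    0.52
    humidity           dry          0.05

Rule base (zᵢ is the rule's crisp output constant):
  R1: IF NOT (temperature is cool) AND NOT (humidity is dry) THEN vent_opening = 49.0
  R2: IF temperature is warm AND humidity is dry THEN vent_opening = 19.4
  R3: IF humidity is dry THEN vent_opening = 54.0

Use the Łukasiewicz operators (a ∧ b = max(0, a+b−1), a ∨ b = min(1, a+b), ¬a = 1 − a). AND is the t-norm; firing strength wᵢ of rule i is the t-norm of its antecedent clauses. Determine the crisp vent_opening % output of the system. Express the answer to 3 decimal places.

R1 (z=49.0): ¬cool=1−0.57=0.43, ¬dry=1−0.05=0.95; AND[max(0, a+b−1)] → w = 0.38
R2 (z=19.4): warm=0.54, dry=0.05; AND[max(0, a+b−1)] → w = 0.00
R3 (z=54.0): dry=0.05 → w = 0.05
Weighted average = (0.38·49.0 + 0.00·19.4 + 0.05·54.0) / (0.38 + 0.00 + 0.05)
  = 21.3200 / 0.4300 = 49.581

49.581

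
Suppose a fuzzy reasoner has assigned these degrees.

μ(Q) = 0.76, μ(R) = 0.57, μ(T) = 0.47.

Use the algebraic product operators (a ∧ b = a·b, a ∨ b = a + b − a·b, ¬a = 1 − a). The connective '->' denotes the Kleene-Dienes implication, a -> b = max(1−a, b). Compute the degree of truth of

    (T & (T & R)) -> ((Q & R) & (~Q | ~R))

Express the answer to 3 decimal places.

T & R = a·b on (0.4700, 0.5700) = 0.2679
T & (T & R) = a·b on (0.4700, 0.2679) = 0.1259
Q & R = a·b on (0.7600, 0.5700) = 0.4332
~Q = 1 − 0.7600 = 0.2400
~R = 1 − 0.5700 = 0.4300
~Q | ~R = a + b − a·b on (0.2400, 0.4300) = 0.5668
(Q & R) & (~Q | ~R) = a·b on (0.4332, 0.5668) = 0.2455
(T & (T & R)) -> ((Q & R) & (~Q | ~R))  [Kleene-Dienes: max(1−a, b)] with a=0.1259, b=0.2455 → 0.8741

0.874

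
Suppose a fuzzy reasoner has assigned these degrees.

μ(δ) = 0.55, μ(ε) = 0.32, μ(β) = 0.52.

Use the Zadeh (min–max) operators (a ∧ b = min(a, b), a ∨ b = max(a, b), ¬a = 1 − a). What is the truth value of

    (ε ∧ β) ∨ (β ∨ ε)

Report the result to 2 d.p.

0.52

ε ∧ β = min(a, b) on (0.32, 0.52) = 0.32
β ∨ ε = max(a, b) on (0.52, 0.32) = 0.52
(ε ∧ β) ∨ (β ∨ ε) = max(a, b) on (0.32, 0.52) = 0.52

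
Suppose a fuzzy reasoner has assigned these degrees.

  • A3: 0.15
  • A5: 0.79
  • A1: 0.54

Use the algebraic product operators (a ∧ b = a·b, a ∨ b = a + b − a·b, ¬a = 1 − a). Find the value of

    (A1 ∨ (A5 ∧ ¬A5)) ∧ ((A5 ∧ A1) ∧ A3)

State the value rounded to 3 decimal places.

0.039

¬A5 = 1 − 0.7900 = 0.2100
A5 ∧ ¬A5 = a·b on (0.7900, 0.2100) = 0.1659
A1 ∨ (A5 ∧ ¬A5) = a + b − a·b on (0.5400, 0.1659) = 0.6163
A5 ∧ A1 = a·b on (0.7900, 0.5400) = 0.4266
(A5 ∧ A1) ∧ A3 = a·b on (0.4266, 0.1500) = 0.0640
(A1 ∨ (A5 ∧ ¬A5)) ∧ ((A5 ∧ A1) ∧ A3) = a·b on (0.6163, 0.0640) = 0.0394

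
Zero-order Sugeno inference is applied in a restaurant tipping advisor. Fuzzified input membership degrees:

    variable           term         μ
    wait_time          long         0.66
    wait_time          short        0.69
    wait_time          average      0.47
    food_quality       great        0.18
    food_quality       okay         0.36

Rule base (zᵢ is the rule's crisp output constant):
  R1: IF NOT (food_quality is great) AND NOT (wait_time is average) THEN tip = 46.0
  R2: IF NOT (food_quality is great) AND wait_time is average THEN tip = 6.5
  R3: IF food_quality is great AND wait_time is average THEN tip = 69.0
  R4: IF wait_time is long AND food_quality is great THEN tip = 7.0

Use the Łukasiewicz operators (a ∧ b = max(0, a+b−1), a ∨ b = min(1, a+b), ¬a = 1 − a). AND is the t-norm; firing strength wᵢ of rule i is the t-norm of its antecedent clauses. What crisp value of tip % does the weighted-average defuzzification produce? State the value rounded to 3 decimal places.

R1 (z=46.0): ¬great=1−0.18=0.82, ¬average=1−0.47=0.53; AND[max(0, a+b−1)] → w = 0.35
R2 (z=6.5): ¬great=1−0.18=0.82, average=0.47; AND[max(0, a+b−1)] → w = 0.29
R3 (z=69.0): great=0.18, average=0.47; AND[max(0, a+b−1)] → w = 0.00
R4 (z=7.0): long=0.66, great=0.18; AND[max(0, a+b−1)] → w = 0.00
Weighted average = (0.35·46.0 + 0.29·6.5 + 0.00·69.0 + 0.00·7.0) / (0.35 + 0.29 + 0.00 + 0.00)
  = 17.9850 / 0.6400 = 28.102

28.102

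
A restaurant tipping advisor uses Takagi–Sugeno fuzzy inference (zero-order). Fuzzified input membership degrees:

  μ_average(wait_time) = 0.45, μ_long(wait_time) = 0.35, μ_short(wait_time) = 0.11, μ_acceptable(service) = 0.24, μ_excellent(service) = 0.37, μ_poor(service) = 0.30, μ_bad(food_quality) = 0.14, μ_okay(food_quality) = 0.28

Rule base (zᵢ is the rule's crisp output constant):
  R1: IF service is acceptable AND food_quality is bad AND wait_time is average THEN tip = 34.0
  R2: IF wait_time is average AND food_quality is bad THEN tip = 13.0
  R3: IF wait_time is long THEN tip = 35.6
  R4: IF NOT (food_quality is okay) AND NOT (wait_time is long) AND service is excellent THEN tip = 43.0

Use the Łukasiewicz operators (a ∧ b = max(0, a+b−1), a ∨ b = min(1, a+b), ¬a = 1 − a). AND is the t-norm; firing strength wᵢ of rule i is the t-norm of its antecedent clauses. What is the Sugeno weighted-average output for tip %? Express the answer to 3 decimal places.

R1 (z=34.0): acceptable=0.24, bad=0.14, average=0.45; AND[max(0, a+b−1)] → w = 0.00
R2 (z=13.0): average=0.45, bad=0.14; AND[max(0, a+b−1)] → w = 0.00
R3 (z=35.6): long=0.35 → w = 0.35
R4 (z=43.0): ¬okay=1−0.28=0.72, ¬long=1−0.35=0.65, excellent=0.37; AND[max(0, a+b−1)] → w = 0.00
Weighted average = (0.00·34.0 + 0.00·13.0 + 0.35·35.6 + 0.00·43.0) / (0.00 + 0.00 + 0.35 + 0.00)
  = 12.4600 / 0.3500 = 35.600

35.600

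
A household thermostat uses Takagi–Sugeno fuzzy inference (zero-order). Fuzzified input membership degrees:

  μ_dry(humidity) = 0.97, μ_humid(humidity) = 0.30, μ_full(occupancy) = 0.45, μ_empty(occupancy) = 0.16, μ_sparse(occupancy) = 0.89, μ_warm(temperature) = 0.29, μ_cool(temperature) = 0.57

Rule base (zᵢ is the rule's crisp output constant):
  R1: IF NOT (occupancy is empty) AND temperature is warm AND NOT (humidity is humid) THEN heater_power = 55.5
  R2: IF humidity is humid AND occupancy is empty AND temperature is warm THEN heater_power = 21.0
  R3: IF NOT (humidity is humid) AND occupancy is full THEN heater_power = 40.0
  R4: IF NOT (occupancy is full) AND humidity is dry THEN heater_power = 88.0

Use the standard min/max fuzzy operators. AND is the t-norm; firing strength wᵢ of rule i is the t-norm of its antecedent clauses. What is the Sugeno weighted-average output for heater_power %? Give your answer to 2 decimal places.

R1 (z=55.5): ¬empty=1−0.16=0.84, warm=0.29, ¬humid=1−0.30=0.70; AND[min(a, b)] → w = 0.29
R2 (z=21.0): humid=0.30, empty=0.16, warm=0.29; AND[min(a, b)] → w = 0.16
R3 (z=40.0): ¬humid=1−0.30=0.70, full=0.45; AND[min(a, b)] → w = 0.45
R4 (z=88.0): ¬full=1−0.45=0.55, dry=0.97; AND[min(a, b)] → w = 0.55
Weighted average = (0.29·55.5 + 0.16·21.0 + 0.45·40.0 + 0.55·88.0) / (0.29 + 0.16 + 0.45 + 0.55)
  = 85.8550 / 1.4500 = 59.21

59.21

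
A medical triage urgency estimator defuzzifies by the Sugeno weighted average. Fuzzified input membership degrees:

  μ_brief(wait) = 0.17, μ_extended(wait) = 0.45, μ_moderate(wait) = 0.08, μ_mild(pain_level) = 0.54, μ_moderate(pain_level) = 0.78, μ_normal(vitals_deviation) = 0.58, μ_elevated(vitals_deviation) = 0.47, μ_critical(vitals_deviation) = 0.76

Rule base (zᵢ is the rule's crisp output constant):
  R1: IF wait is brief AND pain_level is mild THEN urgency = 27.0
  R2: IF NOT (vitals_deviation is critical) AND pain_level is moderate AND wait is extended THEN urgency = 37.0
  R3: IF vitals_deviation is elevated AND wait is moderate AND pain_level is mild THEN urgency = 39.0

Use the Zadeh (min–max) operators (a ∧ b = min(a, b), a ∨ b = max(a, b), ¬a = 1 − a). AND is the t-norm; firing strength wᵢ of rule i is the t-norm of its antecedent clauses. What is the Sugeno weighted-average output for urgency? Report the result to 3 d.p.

33.857

R1 (z=27.0): brief=0.17, mild=0.54; AND[min(a, b)] → w = 0.17
R2 (z=37.0): ¬critical=1−0.76=0.24, moderate=0.78, extended=0.45; AND[min(a, b)] → w = 0.24
R3 (z=39.0): elevated=0.47, moderate=0.08, mild=0.54; AND[min(a, b)] → w = 0.08
Weighted average = (0.17·27.0 + 0.24·37.0 + 0.08·39.0) / (0.17 + 0.24 + 0.08)
  = 16.5900 / 0.4900 = 33.857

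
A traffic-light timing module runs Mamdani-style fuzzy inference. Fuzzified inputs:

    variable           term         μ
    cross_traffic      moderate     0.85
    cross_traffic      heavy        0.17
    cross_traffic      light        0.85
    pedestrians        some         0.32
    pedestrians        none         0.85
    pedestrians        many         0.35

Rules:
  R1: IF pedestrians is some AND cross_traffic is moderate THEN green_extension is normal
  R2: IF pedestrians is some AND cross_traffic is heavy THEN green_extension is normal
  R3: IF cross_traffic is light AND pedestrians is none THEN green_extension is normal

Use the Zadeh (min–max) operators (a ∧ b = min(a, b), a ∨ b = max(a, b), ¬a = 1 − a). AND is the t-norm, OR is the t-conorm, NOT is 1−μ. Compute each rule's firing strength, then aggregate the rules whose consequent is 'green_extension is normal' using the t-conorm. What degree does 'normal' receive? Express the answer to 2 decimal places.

0.85

R1: some=0.32, moderate=0.85; AND[min(a, b)] → w = 0.32
R2: some=0.32, heavy=0.17; AND[min(a, b)] → w = 0.17
R3: light=0.85, none=0.85; AND[min(a, b)] → w = 0.85
Rules with consequent 'normal': {R1, R2, R3} → strengths 0.32, 0.17, 0.85
Aggregate via t-conorm [max(a, b)]: 0.85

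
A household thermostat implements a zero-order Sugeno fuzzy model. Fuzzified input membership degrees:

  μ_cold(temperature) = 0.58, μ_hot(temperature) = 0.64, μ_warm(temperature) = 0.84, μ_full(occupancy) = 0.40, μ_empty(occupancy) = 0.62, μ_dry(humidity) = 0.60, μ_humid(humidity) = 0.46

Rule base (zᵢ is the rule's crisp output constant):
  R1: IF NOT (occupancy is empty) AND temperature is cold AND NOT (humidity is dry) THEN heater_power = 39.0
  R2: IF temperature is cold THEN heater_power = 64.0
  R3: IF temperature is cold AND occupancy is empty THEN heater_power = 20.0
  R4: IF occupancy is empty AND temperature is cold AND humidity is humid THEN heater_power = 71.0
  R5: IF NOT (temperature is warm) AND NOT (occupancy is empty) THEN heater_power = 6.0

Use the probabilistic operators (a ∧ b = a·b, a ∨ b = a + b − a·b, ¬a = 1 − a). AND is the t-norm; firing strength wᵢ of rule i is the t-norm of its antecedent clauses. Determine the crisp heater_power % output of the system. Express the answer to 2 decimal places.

R1 (z=39.0): ¬empty=1−0.62=0.38, cold=0.58, ¬dry=1−0.60=0.40; AND[a·b] → w = 0.0882
R2 (z=64.0): cold=0.58 → w = 0.5800
R3 (z=20.0): cold=0.58, empty=0.62; AND[a·b] → w = 0.3596
R4 (z=71.0): empty=0.62, cold=0.58, humid=0.46; AND[a·b] → w = 0.1654
R5 (z=6.0): ¬warm=1−0.84=0.16, ¬empty=1−0.62=0.38; AND[a·b] → w = 0.0608
Weighted average = (0.0882·39.0 + 0.5800·64.0 + 0.3596·20.0 + 0.1654·71.0 + 0.0608·6.0) / (0.0882 + 0.5800 + 0.3596 + 0.1654 + 0.0608)
  = 59.8596 / 1.2540 = 47.74

47.74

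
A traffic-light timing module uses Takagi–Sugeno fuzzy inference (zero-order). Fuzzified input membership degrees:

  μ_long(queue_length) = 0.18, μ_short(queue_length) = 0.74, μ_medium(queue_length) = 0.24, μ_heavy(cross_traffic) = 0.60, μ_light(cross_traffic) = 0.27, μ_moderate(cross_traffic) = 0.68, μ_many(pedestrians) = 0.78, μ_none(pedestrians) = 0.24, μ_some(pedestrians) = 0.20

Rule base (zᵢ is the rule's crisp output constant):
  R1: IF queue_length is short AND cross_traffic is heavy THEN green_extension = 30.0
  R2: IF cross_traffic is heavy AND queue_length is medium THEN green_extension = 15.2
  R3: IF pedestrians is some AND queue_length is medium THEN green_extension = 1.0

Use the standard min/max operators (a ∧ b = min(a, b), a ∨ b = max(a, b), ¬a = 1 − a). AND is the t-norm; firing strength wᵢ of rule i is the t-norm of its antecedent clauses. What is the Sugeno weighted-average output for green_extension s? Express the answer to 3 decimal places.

21.008

R1 (z=30.0): short=0.74, heavy=0.60; AND[min(a, b)] → w = 0.60
R2 (z=15.2): heavy=0.60, medium=0.24; AND[min(a, b)] → w = 0.24
R3 (z=1.0): some=0.20, medium=0.24; AND[min(a, b)] → w = 0.20
Weighted average = (0.60·30.0 + 0.24·15.2 + 0.20·1.0) / (0.60 + 0.24 + 0.20)
  = 21.8480 / 1.0400 = 21.008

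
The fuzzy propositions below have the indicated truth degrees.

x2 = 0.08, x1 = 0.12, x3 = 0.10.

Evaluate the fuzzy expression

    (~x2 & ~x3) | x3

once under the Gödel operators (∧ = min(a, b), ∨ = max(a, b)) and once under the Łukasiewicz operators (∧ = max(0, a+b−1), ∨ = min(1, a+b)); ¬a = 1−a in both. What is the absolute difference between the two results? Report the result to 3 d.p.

0.020

Under Gödel:
  ~x2 = 1 − 0.08 = 0.92
  ~x3 = 1 − 0.10 = 0.90
  ~x2 & ~x3 = min(a, b) on (0.92, 0.90) = 0.90
  (~x2 & ~x3) | x3 = max(a, b) on (0.90, 0.10) = 0.90
  → value = 0.9000
Under Łukasiewicz:
  ~x2 = 1 − 0.08 = 0.92
  ~x3 = 1 − 0.10 = 0.90
  ~x2 & ~x3 = max(0, a+b−1) on (0.92, 0.90) = 0.82
  (~x2 & ~x3) | x3 = min(1, a+b) on (0.82, 0.10) = 0.92
  → value = 0.9200
|0.9000 − 0.9200| = 0.020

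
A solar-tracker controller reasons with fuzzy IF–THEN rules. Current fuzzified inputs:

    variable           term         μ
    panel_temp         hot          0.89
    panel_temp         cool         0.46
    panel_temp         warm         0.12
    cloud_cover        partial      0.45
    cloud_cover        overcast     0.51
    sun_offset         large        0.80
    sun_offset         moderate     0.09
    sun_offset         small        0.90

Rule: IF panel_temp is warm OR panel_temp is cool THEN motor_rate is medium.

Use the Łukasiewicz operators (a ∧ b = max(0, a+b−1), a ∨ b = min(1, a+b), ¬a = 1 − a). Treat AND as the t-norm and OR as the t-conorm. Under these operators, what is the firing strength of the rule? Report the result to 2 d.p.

0.58

firing strength: warm=0.12, cool=0.46; OR[min(1, a+b)] → w = 0.58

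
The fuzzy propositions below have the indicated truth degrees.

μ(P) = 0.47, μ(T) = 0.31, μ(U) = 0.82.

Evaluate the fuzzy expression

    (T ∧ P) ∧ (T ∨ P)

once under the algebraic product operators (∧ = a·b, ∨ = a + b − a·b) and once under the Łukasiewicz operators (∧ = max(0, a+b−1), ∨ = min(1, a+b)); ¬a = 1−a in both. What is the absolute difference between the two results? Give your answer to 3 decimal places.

0.092

Under algebraic product:
  T ∧ P = a·b on (0.3100, 0.4700) = 0.1457
  T ∨ P = a + b − a·b on (0.3100, 0.4700) = 0.6343
  (T ∧ P) ∧ (T ∨ P) = a·b on (0.1457, 0.6343) = 0.0924
  → value = 0.0924
Under Łukasiewicz:
  T ∧ P = max(0, a+b−1) on (0.31, 0.47) = 0.00
  T ∨ P = min(1, a+b) on (0.31, 0.47) = 0.78
  (T ∧ P) ∧ (T ∨ P) = max(0, a+b−1) on (0.00, 0.78) = 0.00
  → value = 0.0000
|0.0924 − 0.0000| = 0.092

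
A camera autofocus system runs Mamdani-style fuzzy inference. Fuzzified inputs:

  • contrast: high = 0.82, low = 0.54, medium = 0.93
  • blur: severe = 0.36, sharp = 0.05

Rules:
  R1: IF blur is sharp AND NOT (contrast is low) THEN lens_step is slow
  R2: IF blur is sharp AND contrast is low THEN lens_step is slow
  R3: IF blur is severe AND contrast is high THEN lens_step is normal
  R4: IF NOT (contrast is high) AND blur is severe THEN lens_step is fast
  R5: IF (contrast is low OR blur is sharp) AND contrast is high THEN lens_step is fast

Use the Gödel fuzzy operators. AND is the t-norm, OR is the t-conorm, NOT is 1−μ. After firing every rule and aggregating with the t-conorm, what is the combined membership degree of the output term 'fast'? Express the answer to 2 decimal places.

0.54

R1: sharp=0.05, ¬low=1−0.54=0.46; AND[min(a, b)] → w = 0.05
R2: sharp=0.05, low=0.54; AND[min(a, b)] → w = 0.05
R3: severe=0.36, high=0.82; AND[min(a, b)] → w = 0.36
R4: ¬high=1−0.82=0.18, severe=0.36; AND[min(a, b)] → w = 0.18
R5: (low=0.54 OR sharp=0.05) = 0.54; AND[min(a, b)] with high=0.82 → w = 0.54
Rules with consequent 'fast': {R4, R5} → strengths 0.18, 0.54
Aggregate via t-conorm [max(a, b)]: 0.54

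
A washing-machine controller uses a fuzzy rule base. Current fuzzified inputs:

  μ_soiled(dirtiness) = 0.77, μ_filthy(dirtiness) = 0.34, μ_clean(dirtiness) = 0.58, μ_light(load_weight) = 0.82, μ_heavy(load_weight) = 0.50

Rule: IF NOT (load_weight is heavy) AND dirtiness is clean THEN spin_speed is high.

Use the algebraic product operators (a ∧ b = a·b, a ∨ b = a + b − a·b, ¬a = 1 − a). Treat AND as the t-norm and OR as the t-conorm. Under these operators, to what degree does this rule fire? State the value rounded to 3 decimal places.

0.290

firing strength: ¬heavy=1−0.50=0.50, clean=0.58; AND[a·b] → w = 0.2900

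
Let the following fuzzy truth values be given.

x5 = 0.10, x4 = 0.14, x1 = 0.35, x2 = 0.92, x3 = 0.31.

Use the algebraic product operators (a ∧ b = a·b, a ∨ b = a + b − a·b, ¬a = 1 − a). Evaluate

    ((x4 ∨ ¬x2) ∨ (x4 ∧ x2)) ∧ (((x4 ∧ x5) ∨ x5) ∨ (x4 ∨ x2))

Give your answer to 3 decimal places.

¬x2 = 1 − 0.9200 = 0.0800
x4 ∨ ¬x2 = a + b − a·b on (0.1400, 0.0800) = 0.2088
x4 ∧ x2 = a·b on (0.1400, 0.9200) = 0.1288
(x4 ∨ ¬x2) ∨ (x4 ∧ x2) = a + b − a·b on (0.2088, 0.1288) = 0.3107
x4 ∧ x5 = a·b on (0.1400, 0.1000) = 0.0140
(x4 ∧ x5) ∨ x5 = a + b − a·b on (0.0140, 0.1000) = 0.1126
x4 ∨ x2 = a + b − a·b on (0.1400, 0.9200) = 0.9312
((x4 ∧ x5) ∨ x5) ∨ (x4 ∨ x2) = a + b − a·b on (0.1126, 0.9312) = 0.9389
((x4 ∨ ¬x2) ∨ (x4 ∧ x2)) ∧ (((x4 ∧ x5) ∨ x5) ∨ (x4 ∨ x2)) = a·b on (0.3107, 0.9389) = 0.2917

0.292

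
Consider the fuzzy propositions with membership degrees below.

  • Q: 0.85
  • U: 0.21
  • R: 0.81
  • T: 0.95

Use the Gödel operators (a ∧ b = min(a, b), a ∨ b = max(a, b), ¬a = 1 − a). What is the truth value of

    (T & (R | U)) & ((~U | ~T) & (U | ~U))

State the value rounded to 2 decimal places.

0.79

R | U = max(a, b) on (0.81, 0.21) = 0.81
T & (R | U) = min(a, b) on (0.95, 0.81) = 0.81
~U = 1 − 0.21 = 0.79
~T = 1 − 0.95 = 0.05
~U | ~T = max(a, b) on (0.79, 0.05) = 0.79
~U = 1 − 0.21 = 0.79
U | ~U = max(a, b) on (0.21, 0.79) = 0.79
(~U | ~T) & (U | ~U) = min(a, b) on (0.79, 0.79) = 0.79
(T & (R | U)) & ((~U | ~T) & (U | ~U)) = min(a, b) on (0.81, 0.79) = 0.79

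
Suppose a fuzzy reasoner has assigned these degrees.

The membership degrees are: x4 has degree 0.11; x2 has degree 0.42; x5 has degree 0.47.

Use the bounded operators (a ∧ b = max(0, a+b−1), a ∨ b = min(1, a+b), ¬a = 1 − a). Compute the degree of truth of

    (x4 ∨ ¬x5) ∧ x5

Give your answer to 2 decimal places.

¬x5 = 1 − 0.47 = 0.53
x4 ∨ ¬x5 = min(1, a+b) on (0.11, 0.53) = 0.64
(x4 ∨ ¬x5) ∧ x5 = max(0, a+b−1) on (0.64, 0.47) = 0.11

0.11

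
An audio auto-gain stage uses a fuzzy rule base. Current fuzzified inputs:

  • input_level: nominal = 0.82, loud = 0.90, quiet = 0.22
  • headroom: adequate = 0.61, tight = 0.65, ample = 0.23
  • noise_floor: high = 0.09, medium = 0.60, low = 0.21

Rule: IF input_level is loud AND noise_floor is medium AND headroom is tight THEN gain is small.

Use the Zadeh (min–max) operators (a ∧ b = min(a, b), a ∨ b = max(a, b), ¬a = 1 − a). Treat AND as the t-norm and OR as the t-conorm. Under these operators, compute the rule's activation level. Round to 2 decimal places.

firing strength: loud=0.90, medium=0.60, tight=0.65; AND[min(a, b)] → w = 0.60

0.60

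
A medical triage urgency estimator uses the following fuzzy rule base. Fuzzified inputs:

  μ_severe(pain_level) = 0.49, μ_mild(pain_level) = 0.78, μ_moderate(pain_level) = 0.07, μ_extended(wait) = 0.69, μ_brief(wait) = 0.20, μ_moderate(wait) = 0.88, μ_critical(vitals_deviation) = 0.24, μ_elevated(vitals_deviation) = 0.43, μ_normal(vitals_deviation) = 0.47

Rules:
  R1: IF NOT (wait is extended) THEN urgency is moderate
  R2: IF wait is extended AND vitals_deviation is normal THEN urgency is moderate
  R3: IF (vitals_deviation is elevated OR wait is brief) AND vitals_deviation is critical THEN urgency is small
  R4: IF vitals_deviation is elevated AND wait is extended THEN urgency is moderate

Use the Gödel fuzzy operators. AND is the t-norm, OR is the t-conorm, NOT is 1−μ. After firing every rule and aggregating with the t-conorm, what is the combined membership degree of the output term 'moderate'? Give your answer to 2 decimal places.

R1: ¬extended=1−0.69=0.31 → w = 0.31
R2: extended=0.69, normal=0.47; AND[min(a, b)] → w = 0.47
R3: (elevated=0.43 OR brief=0.20) = 0.43; AND[min(a, b)] with critical=0.24 → w = 0.24
R4: elevated=0.43, extended=0.69; AND[min(a, b)] → w = 0.43
Rules with consequent 'moderate': {R1, R2, R4} → strengths 0.31, 0.47, 0.43
Aggregate via t-conorm [max(a, b)]: 0.47

0.47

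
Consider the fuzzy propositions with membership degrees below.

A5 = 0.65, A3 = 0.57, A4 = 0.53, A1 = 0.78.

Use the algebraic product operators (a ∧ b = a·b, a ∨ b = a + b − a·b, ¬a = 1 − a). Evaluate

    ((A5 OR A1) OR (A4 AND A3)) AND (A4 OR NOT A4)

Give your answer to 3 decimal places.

0.711

A5 OR A1 = a + b − a·b on (0.6500, 0.7800) = 0.9230
A4 AND A3 = a·b on (0.5300, 0.5700) = 0.3021
(A5 OR A1) OR (A4 AND A3) = a + b − a·b on (0.9230, 0.3021) = 0.9463
NOT A4 = 1 − 0.5300 = 0.4700
A4 OR NOT A4 = a + b − a·b on (0.5300, 0.4700) = 0.7509
((A5 OR A1) OR (A4 AND A3)) AND (A4 OR NOT A4) = a·b on (0.9463, 0.7509) = 0.7105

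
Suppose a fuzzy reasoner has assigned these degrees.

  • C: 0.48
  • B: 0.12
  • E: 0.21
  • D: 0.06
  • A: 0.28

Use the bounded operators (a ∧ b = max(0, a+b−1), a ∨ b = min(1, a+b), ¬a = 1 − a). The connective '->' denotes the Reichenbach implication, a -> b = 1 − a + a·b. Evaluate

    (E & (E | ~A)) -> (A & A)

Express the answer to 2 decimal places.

~A = 1 − 0.28 = 0.72
E | ~A = min(1, a+b) on (0.21, 0.72) = 0.93
E & (E | ~A) = max(0, a+b−1) on (0.21, 0.93) = 0.14
A & A = max(0, a+b−1) on (0.28, 0.28) = 0.00
(E & (E | ~A)) -> (A & A)  [Reichenbach: 1 − a + a·b] with a=0.14, b=0.00 → 0.86

0.86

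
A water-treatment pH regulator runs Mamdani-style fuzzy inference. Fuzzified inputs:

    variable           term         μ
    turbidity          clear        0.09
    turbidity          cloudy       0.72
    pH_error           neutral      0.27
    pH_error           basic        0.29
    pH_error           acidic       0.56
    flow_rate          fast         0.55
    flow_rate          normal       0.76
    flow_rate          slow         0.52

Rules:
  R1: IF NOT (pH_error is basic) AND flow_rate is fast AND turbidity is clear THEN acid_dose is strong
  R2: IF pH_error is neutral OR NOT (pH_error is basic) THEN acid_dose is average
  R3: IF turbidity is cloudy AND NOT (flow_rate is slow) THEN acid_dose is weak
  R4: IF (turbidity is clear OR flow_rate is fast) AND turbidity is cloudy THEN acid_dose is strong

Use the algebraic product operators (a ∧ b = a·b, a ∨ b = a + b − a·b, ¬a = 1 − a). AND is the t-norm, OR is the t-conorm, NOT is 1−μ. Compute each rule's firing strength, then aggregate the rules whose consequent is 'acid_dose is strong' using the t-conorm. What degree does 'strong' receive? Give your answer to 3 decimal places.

0.445

R1: ¬basic=1−0.29=0.71, fast=0.55, clear=0.09; AND[a·b] → w = 0.0351
R2: neutral=0.27, ¬basic=1−0.29=0.71; OR[a + b − a·b] → w = 0.7883
R3: cloudy=0.72, ¬slow=1−0.52=0.48; AND[a·b] → w = 0.3456
R4: (clear=0.09 OR fast=0.55) = 0.5905; AND[a·b] with cloudy=0.72 → w = 0.4252
Rules with consequent 'strong': {R1, R4} → strengths 0.0351, 0.4252
Aggregate via t-conorm [a + b − a·b]: 0.4454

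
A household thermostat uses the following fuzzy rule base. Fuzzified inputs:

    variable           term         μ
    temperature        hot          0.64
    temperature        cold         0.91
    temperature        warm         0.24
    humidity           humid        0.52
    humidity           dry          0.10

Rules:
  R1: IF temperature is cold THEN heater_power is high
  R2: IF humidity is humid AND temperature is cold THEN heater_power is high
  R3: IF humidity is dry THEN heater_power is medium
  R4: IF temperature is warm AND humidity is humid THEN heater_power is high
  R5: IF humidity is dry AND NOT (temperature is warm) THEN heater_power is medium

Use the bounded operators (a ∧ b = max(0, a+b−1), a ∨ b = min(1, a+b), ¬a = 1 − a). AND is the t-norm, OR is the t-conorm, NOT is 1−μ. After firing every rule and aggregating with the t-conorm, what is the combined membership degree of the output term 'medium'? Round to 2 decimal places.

R1: cold=0.91 → w = 0.91
R2: humid=0.52, cold=0.91; AND[max(0, a+b−1)] → w = 0.43
R3: dry=0.10 → w = 0.10
R4: warm=0.24, humid=0.52; AND[max(0, a+b−1)] → w = 0.00
R5: dry=0.10, ¬warm=1−0.24=0.76; AND[max(0, a+b−1)] → w = 0.00
Rules with consequent 'medium': {R3, R5} → strengths 0.10, 0.00
Aggregate via t-conorm [min(1, a+b)]: 0.10

0.10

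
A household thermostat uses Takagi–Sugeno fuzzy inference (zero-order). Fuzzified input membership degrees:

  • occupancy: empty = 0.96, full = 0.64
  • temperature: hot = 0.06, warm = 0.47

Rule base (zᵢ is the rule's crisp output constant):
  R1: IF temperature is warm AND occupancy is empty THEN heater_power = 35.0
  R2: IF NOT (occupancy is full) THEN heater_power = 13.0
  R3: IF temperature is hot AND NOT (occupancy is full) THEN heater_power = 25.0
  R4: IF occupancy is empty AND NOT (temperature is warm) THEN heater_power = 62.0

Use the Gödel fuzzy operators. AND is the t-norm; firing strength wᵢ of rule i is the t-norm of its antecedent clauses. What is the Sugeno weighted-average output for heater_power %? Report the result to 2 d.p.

R1 (z=35.0): warm=0.47, empty=0.96; AND[min(a, b)] → w = 0.47
R2 (z=13.0): ¬full=1−0.64=0.36 → w = 0.36
R3 (z=25.0): hot=0.06, ¬full=1−0.64=0.36; AND[min(a, b)] → w = 0.06
R4 (z=62.0): empty=0.96, ¬warm=1−0.47=0.53; AND[min(a, b)] → w = 0.53
Weighted average = (0.47·35.0 + 0.36·13.0 + 0.06·25.0 + 0.53·62.0) / (0.47 + 0.36 + 0.06 + 0.53)
  = 55.4900 / 1.4200 = 39.08

39.08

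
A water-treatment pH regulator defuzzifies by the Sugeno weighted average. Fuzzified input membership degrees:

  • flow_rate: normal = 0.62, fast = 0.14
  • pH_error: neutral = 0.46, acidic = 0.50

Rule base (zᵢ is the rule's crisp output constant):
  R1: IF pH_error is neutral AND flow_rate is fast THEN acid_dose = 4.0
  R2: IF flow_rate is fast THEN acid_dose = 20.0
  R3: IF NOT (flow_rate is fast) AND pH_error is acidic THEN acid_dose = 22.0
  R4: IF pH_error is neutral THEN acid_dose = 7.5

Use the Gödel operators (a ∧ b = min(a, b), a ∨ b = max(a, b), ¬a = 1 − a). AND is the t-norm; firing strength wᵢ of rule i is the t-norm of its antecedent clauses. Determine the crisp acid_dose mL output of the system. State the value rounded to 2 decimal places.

R1 (z=4.0): neutral=0.46, fast=0.14; AND[min(a, b)] → w = 0.14
R2 (z=20.0): fast=0.14 → w = 0.14
R3 (z=22.0): ¬fast=1−0.14=0.86, acidic=0.50; AND[min(a, b)] → w = 0.50
R4 (z=7.5): neutral=0.46 → w = 0.46
Weighted average = (0.14·4.0 + 0.14·20.0 + 0.50·22.0 + 0.46·7.5) / (0.14 + 0.14 + 0.50 + 0.46)
  = 17.8100 / 1.2400 = 14.36

14.36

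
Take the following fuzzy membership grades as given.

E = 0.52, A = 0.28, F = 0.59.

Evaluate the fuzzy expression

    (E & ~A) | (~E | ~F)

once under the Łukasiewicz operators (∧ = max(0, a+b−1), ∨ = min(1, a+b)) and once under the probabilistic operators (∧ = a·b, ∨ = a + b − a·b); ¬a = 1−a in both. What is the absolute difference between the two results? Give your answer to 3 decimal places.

Under Łukasiewicz:
  ~A = 1 − 0.28 = 0.72
  E & ~A = max(0, a+b−1) on (0.52, 0.72) = 0.24
  ~E = 1 − 0.52 = 0.48
  ~F = 1 − 0.59 = 0.41
  ~E | ~F = min(1, a+b) on (0.48, 0.41) = 0.89
  (E & ~A) | (~E | ~F) = min(1, a+b) on (0.24, 0.89) = 1.00
  → value = 1.0000
Under probabilistic:
  ~A = 1 − 0.2800 = 0.7200
  E & ~A = a·b on (0.5200, 0.7200) = 0.3744
  ~E = 1 − 0.5200 = 0.4800
  ~F = 1 − 0.5900 = 0.4100
  ~E | ~F = a + b − a·b on (0.4800, 0.4100) = 0.6932
  (E & ~A) | (~E | ~F) = a + b − a·b on (0.3744, 0.6932) = 0.8081
  → value = 0.8081
|1.0000 − 0.8081| = 0.192

0.192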